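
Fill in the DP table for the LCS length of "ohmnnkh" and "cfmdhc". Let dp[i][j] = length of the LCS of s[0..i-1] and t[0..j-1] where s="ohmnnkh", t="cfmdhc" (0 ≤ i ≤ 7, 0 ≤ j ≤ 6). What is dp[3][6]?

1

   ''  c  f  m  d  h  c
''  0  0  0  0  0  0  0
 o  0  0  0  0  0  0  0
 h  0  0  0  0  0  1  1
 m  0  0  0  1  1  1  1
 n  0  0  0  1  1  1  1
 n  0  0  0  1  1  1  1
 k  0  0  0  1  1  1  1
 h  0  0  0  1  1  2  2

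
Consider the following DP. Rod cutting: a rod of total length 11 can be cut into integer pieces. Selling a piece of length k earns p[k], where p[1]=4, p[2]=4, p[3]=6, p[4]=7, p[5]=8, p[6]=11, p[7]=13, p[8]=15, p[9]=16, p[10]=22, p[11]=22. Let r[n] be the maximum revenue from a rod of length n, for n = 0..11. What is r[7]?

   n    0    1    2    3    4    5    6    7    8    9   10   11
r[n]    0    4    8   12   16   20   24   28   32   36   40   44

28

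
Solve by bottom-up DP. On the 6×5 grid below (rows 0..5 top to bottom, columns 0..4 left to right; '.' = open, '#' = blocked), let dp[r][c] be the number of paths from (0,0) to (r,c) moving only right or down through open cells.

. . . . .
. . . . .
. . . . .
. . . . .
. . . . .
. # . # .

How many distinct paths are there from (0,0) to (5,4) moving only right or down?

r\c   0   1   2   3   4
  0   1   1   1   1   1
  1   1   2   3   4   5
  2   1   3   6  10  15
  3   1   4  10  20  35
  4   1   5  15  35  70
  5   1   0  15   0  70

70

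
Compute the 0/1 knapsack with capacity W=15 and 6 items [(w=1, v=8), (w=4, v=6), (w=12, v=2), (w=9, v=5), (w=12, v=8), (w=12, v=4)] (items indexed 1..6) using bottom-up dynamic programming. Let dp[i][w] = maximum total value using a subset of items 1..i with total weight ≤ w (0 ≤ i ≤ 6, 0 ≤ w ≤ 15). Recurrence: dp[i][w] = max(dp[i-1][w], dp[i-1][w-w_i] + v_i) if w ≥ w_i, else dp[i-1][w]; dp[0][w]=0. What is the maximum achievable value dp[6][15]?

19

i\w   0   1   2   3   4   5   6   7   8   9  10  11  12  13  14  15
  0   0   0   0   0   0   0   0   0   0   0   0   0   0   0   0   0
  1   0   8   8   8   8   8   8   8   8   8   8   8   8   8   8   8
  2   0   8   8   8   8  14  14  14  14  14  14  14  14  14  14  14
  3   0   8   8   8   8  14  14  14  14  14  14  14  14  14  14  14
  4   0   8   8   8   8  14  14  14  14  14  14  14  14  14  19  19
  5   0   8   8   8   8  14  14  14  14  14  14  14  14  16  19  19
  6   0   8   8   8   8  14  14  14  14  14  14  14  14  16  19  19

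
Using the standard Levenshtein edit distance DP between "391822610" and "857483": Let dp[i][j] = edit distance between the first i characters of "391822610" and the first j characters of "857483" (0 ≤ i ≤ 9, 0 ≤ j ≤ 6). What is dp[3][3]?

3

   ''  8  5  7  4  8  3
''  0  1  2  3  4  5  6
 3  1  1  2  3  4  5  5
 9  2  2  2  3  4  5  6
 1  3  3  3  3  4  5  6
 8  4  3  4  4  4  4  5
 2  5  4  4  5  5  5  5
 2  6  5  5  5  6  6  6
 6  7  6  6  6  6  7  7
 1  8  7  7  7  7  7  8
 0  9  8  8  8  8  8  8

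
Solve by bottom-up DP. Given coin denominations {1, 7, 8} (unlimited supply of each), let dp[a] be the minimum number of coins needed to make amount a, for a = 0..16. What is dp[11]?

 a  0  1  2  3  4  5  6  7  8  9 10 11 12 13 14 15 16
dp  0  1  2  3  4  5  6  1  1  2  3  4  5  6  2  2  2

4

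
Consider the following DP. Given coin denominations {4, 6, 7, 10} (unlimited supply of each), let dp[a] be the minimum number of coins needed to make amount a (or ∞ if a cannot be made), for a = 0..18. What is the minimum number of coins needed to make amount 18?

 a  0  1  2  3  4  5  6  7  8  9 10 11 12 13 14 15 16 17 18
dp  0  -  -  -  1  -  1  1  2  -  1  2  2  2  2  3  2  2  3
(- denotes ∞ / unreachable)

3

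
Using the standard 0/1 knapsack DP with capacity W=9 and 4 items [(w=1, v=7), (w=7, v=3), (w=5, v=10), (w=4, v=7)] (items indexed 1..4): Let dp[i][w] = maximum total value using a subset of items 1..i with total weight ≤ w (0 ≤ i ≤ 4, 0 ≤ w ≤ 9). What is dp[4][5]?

14

i\w   0   1   2   3   4   5   6   7   8   9
  0   0   0   0   0   0   0   0   0   0   0
  1   0   7   7   7   7   7   7   7   7   7
  2   0   7   7   7   7   7   7   7  10  10
  3   0   7   7   7   7  10  17  17  17  17
  4   0   7   7   7   7  14  17  17  17  17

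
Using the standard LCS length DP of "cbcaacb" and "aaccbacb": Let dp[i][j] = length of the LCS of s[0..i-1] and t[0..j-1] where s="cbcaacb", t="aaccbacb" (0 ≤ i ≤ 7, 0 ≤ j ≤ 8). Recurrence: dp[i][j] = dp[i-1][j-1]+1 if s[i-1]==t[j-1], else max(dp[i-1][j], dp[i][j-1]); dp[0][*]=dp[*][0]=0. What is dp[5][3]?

   ''  a  a  c  c  b  a  c  b
''  0  0  0  0  0  0  0  0  0
 c  0  0  0  1  1  1  1  1  1
 b  0  0  0  1  1  2  2  2  2
 c  0  0  0  1  2  2  2  3  3
 a  0  1  1  1  2  2  3  3  3
 a  0  1  2  2  2  2  3  3  3
 c  0  1  2  3  3  3  3  4  4
 b  0  1  2  3  3  4  4  4  5

2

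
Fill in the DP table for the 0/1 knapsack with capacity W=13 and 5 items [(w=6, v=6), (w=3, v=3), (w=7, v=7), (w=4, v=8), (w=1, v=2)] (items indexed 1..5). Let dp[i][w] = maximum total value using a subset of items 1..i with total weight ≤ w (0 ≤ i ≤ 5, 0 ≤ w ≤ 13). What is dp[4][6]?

i\w   0   1   2   3   4   5   6   7   8   9  10  11  12  13
  0   0   0   0   0   0   0   0   0   0   0   0   0   0   0
  1   0   0   0   0   0   0   6   6   6   6   6   6   6   6
  2   0   0   0   3   3   3   6   6   6   9   9   9   9   9
  3   0   0   0   3   3   3   6   7   7   9  10  10  10  13
  4   0   0   0   3   8   8   8  11  11  11  14  15  15  17
  5   0   2   2   3   8  10  10  11  13  13  14  16  17  17

8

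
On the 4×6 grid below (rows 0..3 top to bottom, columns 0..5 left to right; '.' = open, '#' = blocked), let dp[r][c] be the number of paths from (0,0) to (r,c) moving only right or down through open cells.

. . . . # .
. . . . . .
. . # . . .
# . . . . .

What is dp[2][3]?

r\c   0   1   2   3   4   5
  0   1   1   1   1   0   0
  1   1   2   3   4   4   4
  2   1   3   0   4   8  12
  3   0   3   3   7  15  27

4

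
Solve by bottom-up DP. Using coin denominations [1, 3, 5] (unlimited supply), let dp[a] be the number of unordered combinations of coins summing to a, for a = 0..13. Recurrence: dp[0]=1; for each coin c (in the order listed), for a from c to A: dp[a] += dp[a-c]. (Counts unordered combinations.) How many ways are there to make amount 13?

after  coin     0     1     2     3     4     5     6     7     8     9    10    11    12    13
          1     1     1     1     1     1     1     1     1     1     1     1     1     1     1
          3     1     1     1     2     2     2     3     3     3     4     4     4     5     5
          5     1     1     1     2     2     3     4     4     5     6     7     8     9    10

10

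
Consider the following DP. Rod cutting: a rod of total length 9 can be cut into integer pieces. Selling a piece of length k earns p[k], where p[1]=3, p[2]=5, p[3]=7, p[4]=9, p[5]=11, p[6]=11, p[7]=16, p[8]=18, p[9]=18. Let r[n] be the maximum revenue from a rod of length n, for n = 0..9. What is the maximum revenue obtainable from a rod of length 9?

27

   n    0    1    2    3    4    5    6    7    8    9
r[n]    0    3    6    9   12   15   18   21   24   27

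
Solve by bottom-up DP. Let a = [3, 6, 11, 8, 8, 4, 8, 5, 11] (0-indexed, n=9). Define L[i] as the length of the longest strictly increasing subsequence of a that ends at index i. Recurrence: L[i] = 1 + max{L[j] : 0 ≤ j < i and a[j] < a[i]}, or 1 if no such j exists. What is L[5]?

2

   i    0    1    2    3    4    5    6    7    8
a[i]    3    6   11    8    8    4    8    5   11
L[i]    1    2    3    3    3    2    3    3    4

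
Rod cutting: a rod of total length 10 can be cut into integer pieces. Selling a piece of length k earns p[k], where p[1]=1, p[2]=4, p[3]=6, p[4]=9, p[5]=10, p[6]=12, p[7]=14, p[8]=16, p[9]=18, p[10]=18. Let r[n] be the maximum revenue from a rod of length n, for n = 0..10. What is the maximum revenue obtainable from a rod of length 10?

   n    0    1    2    3    4    5    6    7    8    9   10
r[n]    0    1    4    6    9   10   13   15   18   19   22

22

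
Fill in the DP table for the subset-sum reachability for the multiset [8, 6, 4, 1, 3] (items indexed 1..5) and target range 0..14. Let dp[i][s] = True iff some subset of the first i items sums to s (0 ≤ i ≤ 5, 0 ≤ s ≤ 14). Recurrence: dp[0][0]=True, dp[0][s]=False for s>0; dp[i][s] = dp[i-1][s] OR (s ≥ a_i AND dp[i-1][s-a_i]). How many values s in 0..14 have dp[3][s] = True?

7

i\s   0   1   2   3   4   5   6   7   8   9  10  11  12  13  14
  0   T   F   F   F   F   F   F   F   F   F   F   F   F   F   F
  1   T   F   F   F   F   F   F   F   T   F   F   F   F   F   F
  2   T   F   F   F   F   F   T   F   T   F   F   F   F   F   T
  3   T   F   F   F   T   F   T   F   T   F   T   F   T   F   T
  4   T   T   F   F   T   T   T   T   T   T   T   T   T   T   T
  5   T   T   F   T   T   T   T   T   T   T   T   T   T   T   T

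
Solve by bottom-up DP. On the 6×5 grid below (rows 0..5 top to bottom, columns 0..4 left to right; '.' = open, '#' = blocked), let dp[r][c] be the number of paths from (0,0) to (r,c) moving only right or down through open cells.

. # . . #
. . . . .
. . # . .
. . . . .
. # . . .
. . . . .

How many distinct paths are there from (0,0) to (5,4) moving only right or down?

24

r\c   0   1   2   3   4
  0   1   0   0   0   0
  1   1   1   1   1   1
  2   1   2   0   1   2
  3   1   3   3   4   6
  4   1   0   3   7  13
  5   1   1   4  11  24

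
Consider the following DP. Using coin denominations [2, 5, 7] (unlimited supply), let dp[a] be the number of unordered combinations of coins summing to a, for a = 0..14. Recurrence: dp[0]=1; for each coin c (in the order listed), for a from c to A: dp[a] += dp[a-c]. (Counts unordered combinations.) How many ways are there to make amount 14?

after  coin     0     1     2     3     4     5     6     7     8     9    10    11    12    13    14
          2     1     0     1     0     1     0     1     0     1     0     1     0     1     0     1
          5     1     0     1     0     1     1     1     1     1     1     2     1     2     1     2
          7     1     0     1     0     1     1     1     2     1     2     2     2     3     2     4

4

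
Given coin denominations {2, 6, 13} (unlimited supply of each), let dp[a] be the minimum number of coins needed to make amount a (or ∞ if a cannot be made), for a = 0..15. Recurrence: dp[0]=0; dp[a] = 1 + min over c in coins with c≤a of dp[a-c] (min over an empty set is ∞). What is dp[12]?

 a  0  1  2  3  4  5  6  7  8  9 10 11 12 13 14 15
dp  0  -  1  -  2  -  1  -  2  -  3  -  2  1  3  2
(- denotes ∞ / unreachable)

2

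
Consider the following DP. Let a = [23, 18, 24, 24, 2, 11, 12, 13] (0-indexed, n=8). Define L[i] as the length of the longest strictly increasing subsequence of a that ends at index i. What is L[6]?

3

   i    0    1    2    3    4    5    6    7
a[i]   23   18   24   24    2   11   12   13
L[i]    1    1    2    2    1    2    3    4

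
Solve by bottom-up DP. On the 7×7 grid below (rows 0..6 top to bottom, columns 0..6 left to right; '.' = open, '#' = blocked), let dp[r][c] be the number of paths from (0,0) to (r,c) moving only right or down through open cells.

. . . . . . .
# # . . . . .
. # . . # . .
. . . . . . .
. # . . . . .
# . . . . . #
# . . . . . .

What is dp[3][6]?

17

r\c   0   1   2   3   4   5   6
  0   1   1   1   1   1   1   1
  1   0   0   1   2   3   4   5
  2   0   0   1   3   0   4   9
  3   0   0   1   4   4   8  17
  4   0   0   1   5   9  17  34
  5   0   0   1   6  15  32   0
  6   0   0   1   7  22  54  54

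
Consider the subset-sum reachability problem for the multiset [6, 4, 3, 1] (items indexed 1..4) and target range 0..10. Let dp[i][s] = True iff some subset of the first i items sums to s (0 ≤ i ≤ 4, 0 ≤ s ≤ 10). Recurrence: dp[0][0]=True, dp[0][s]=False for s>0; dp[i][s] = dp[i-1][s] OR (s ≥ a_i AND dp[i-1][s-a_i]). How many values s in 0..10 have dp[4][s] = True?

10

i\s   0   1   2   3   4   5   6   7   8   9  10
  0   T   F   F   F   F   F   F   F   F   F   F
  1   T   F   F   F   F   F   T   F   F   F   F
  2   T   F   F   F   T   F   T   F   F   F   T
  3   T   F   F   T   T   F   T   T   F   T   T
  4   T   T   F   T   T   T   T   T   T   T   T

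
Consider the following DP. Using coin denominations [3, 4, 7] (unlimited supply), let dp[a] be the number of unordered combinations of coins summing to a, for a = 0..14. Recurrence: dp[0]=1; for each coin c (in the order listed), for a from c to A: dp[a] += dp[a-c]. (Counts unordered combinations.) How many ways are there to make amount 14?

after  coin     0     1     2     3     4     5     6     7     8     9    10    11    12    13    14
          3     1     0     0     1     0     0     1     0     0     1     0     0     1     0     0
          4     1     0     0     1     1     0     1     1     1     1     1     1     2     1     1
          7     1     0     0     1     1     0     1     2     1     1     2     2     2     2     3

3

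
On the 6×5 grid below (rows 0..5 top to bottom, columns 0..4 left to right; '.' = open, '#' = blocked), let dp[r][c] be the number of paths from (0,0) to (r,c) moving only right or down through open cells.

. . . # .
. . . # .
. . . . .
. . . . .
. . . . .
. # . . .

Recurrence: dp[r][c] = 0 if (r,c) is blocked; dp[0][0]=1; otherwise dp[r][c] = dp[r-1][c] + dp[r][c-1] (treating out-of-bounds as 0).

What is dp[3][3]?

r\c   0   1   2   3   4
  0   1   1   1   0   0
  1   1   2   3   0   0
  2   1   3   6   6   6
  3   1   4  10  16  22
  4   1   5  15  31  53
  5   1   0  15  46  99

16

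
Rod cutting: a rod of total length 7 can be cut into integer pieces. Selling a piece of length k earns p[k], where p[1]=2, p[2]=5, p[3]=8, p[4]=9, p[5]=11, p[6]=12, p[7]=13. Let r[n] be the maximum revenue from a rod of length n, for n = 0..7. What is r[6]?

16

   n    0    1    2    3    4    5    6    7
r[n]    0    2    5    8   10   13   16   18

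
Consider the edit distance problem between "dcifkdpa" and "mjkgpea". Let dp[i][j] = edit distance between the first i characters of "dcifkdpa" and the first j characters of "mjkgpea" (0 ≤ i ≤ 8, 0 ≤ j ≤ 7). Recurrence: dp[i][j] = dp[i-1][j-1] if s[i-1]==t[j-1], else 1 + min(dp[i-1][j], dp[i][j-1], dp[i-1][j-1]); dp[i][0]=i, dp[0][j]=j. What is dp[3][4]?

   ''  m  j  k  g  p  e  a
''  0  1  2  3  4  5  6  7
 d  1  1  2  3  4  5  6  7
 c  2  2  2  3  4  5  6  7
 i  3  3  3  3  4  5  6  7
 f  4  4  4  4  4  5  6  7
 k  5  5  5  4  5  5  6  7
 d  6  6  6  5  5  6  6  7
 p  7  7  7  6  6  5  6  7
 a  8  8  8  7  7  6  6  6

4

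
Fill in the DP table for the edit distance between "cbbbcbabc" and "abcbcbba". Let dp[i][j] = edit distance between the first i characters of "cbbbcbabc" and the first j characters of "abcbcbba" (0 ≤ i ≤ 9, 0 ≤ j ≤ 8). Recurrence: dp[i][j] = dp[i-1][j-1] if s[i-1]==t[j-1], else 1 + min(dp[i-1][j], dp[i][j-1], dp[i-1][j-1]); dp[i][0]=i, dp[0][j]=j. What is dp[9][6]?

5

   ''  a  b  c  b  c  b  b  a
''  0  1  2  3  4  5  6  7  8
 c  1  1  2  2  3  4  5  6  7
 b  2  2  1  2  2  3  4  5  6
 b  3  3  2  2  2  3  3  4  5
 b  4  4  3  3  2  3  3  3  4
 c  5  5  4  3  3  2  3  4  4
 b  6  6  5  4  3  3  2  3  4
 a  7  6  6  5  4  4  3  3  3
 b  8  7  6  6  5  5  4  3  4
 c  9  8  7  6  6  5  5  4  4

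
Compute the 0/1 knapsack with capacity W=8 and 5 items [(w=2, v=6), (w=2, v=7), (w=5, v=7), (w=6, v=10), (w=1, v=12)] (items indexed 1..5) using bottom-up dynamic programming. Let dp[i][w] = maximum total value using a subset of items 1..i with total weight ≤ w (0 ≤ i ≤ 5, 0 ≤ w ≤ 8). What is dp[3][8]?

i\w   0   1   2   3   4   5   6   7   8
  0   0   0   0   0   0   0   0   0   0
  1   0   0   6   6   6   6   6   6   6
  2   0   0   7   7  13  13  13  13  13
  3   0   0   7   7  13  13  13  14  14
  4   0   0   7   7  13  13  13  14  17
  5   0  12  12  19  19  25  25  25  26

14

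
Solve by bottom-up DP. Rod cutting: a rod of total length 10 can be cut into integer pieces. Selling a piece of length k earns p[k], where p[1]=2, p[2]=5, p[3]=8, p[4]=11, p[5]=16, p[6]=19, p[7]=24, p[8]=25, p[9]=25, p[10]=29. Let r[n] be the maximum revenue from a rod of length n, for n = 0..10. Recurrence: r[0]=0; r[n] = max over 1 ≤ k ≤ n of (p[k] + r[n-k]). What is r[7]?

   n    0    1    2    3    4    5    6    7    8    9   10
r[n]    0    2    5    8   11   16   19   24   26   29   32

24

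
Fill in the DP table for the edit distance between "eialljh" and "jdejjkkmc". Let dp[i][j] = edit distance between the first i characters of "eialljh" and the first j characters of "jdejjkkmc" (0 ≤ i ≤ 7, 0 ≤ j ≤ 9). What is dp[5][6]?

6

   ''  j  d  e  j  j  k  k  m  c
''  0  1  2  3  4  5  6  7  8  9
 e  1  1  2  2  3  4  5  6  7  8
 i  2  2  2  3  3  4  5  6  7  8
 a  3  3  3  3  4  4  5  6  7  8
 l  4  4  4  4  4  5  5  6  7  8
 l  5  5  5  5  5  5  6  6  7  8
 j  6  5  6  6  5  5  6  7  7  8
 h  7  6  6  7  6  6  6  7  8  8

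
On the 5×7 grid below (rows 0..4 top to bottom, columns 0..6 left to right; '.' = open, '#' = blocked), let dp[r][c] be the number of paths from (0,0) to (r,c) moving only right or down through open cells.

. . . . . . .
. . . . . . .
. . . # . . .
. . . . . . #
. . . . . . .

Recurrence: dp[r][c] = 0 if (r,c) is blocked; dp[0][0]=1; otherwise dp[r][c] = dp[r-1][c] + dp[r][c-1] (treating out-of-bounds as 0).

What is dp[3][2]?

10

r\c   0   1   2   3   4   5   6
  0   1   1   1   1   1   1   1
  1   1   2   3   4   5   6   7
  2   1   3   6   0   5  11  18
  3   1   4  10  10  15  26   0
  4   1   5  15  25  40  66  66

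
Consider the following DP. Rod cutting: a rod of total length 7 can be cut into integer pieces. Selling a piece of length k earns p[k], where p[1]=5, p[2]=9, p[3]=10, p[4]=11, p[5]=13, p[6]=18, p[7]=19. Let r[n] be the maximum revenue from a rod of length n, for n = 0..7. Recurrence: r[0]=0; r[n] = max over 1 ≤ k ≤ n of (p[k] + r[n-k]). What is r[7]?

   n    0    1    2    3    4    5    6    7
r[n]    0    5   10   15   20   25   30   35

35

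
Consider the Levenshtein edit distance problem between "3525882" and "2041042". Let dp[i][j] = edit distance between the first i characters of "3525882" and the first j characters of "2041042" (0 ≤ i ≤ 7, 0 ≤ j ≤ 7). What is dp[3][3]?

3

   ''  2  0  4  1  0  4  2
''  0  1  2  3  4  5  6  7
 3  1  1  2  3  4  5  6  7
 5  2  2  2  3  4  5  6  7
 2  3  2  3  3  4  5  6  6
 5  4  3  3  4  4  5  6  7
 8  5  4  4  4  5  5  6  7
 8  6  5  5  5  5  6  6  7
 2  7  6  6  6  6  6  7  6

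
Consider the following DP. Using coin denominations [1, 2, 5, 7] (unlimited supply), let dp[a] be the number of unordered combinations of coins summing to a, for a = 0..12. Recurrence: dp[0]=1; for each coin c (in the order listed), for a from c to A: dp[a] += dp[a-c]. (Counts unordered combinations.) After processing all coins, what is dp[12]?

after  coin     0     1     2     3     4     5     6     7     8     9    10    11    12
          1     1     1     1     1     1     1     1     1     1     1     1     1     1
          2     1     1     2     2     3     3     4     4     5     5     6     6     7
          5     1     1     2     2     3     4     5     6     7     8    10    11    13
          7     1     1     2     2     3     4     5     7     8    10    12    14    17

17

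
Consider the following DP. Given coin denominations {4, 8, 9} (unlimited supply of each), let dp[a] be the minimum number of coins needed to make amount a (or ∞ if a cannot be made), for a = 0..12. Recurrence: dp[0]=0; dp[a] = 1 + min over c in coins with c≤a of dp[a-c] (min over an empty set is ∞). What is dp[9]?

1

 a  0  1  2  3  4  5  6  7  8  9 10 11 12
dp  0  -  -  -  1  -  -  -  1  1  -  -  2
(- denotes ∞ / unreachable)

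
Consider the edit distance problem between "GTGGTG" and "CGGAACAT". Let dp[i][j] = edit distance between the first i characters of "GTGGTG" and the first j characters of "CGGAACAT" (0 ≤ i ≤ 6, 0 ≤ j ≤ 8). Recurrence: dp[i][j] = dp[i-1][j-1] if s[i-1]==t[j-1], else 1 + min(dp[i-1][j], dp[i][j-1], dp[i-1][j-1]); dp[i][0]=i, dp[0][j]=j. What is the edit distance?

   ''  C  G  G  A  A  C  A  T
''  0  1  2  3  4  5  6  7  8
 G  1  1  1  2  3  4  5  6  7
 T  2  2  2  2  3  4  5  6  6
 G  3  3  2  2  3  4  5  6  7
 G  4  4  3  2  3  4  5  6  7
 T  5  5  4  3  3  4  5  6  6
 G  6  6  5  4  4  4  5  6  7

7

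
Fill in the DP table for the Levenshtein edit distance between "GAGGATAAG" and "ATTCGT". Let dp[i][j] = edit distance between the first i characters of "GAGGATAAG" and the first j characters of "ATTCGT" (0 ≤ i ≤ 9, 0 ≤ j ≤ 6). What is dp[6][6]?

   ''  A  T  T  C  G  T
''  0  1  2  3  4  5  6
 G  1  1  2  3  4  4  5
 A  2  1  2  3  4  5  5
 G  3  2  2  3  4  4  5
 G  4  3  3  3  4  4  5
 A  5  4  4  4  4  5  5
 T  6  5  4  4  5  5  5
 A  7  6  5  5  5  6  6
 A  8  7  6  6  6  6  7
 G  9  8  7  7  7  6  7

5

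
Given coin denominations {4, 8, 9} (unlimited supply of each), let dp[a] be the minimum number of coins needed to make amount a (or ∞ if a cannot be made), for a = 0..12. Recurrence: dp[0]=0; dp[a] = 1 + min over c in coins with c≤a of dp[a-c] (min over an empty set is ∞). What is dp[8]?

 a  0  1  2  3  4  5  6  7  8  9 10 11 12
dp  0  -  -  -  1  -  -  -  1  1  -  -  2
(- denotes ∞ / unreachable)

1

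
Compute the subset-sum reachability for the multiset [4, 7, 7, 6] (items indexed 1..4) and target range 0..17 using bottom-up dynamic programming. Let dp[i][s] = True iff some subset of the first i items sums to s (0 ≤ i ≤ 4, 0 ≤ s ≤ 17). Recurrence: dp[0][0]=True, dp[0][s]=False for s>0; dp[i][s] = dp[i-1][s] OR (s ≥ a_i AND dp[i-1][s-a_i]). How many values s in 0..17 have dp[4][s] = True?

9

i\s   0   1   2   3   4   5   6   7   8   9  10  11  12  13  14  15  16  17
  0   T   F   F   F   F   F   F   F   F   F   F   F   F   F   F   F   F   F
  1   T   F   F   F   T   F   F   F   F   F   F   F   F   F   F   F   F   F
  2   T   F   F   F   T   F   F   T   F   F   F   T   F   F   F   F   F   F
  3   T   F   F   F   T   F   F   T   F   F   F   T   F   F   T   F   F   F
  4   T   F   F   F   T   F   T   T   F   F   T   T   F   T   T   F   F   T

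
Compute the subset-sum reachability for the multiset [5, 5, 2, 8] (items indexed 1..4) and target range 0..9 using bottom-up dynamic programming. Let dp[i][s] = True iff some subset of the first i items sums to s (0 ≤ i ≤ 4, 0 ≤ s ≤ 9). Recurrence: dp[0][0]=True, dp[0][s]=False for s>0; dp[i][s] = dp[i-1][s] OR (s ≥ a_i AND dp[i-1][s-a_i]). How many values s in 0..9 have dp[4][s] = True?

i\s   0   1   2   3   4   5   6   7   8   9
  0   T   F   F   F   F   F   F   F   F   F
  1   T   F   F   F   F   T   F   F   F   F
  2   T   F   F   F   F   T   F   F   F   F
  3   T   F   T   F   F   T   F   T   F   F
  4   T   F   T   F   F   T   F   T   T   F

5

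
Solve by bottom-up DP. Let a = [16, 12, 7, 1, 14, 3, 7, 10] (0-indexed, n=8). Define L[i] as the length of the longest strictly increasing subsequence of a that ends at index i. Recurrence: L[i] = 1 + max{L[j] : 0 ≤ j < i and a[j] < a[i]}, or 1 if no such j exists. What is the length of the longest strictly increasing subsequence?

4

   i    0    1    2    3    4    5    6    7
a[i]   16   12    7    1   14    3    7   10
L[i]    1    1    1    1    2    2    3    4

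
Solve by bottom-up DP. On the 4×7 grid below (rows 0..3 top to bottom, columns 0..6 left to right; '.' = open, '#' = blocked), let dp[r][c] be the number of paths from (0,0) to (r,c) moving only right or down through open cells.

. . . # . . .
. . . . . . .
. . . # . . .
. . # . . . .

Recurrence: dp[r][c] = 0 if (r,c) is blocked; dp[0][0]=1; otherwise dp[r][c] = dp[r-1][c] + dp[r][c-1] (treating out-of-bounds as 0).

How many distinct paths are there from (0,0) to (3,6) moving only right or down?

r\c   0   1   2   3   4   5   6
  0   1   1   1   0   0   0   0
  1   1   2   3   3   3   3   3
  2   1   3   6   0   3   6   9
  3   1   4   0   0   3   9  18

18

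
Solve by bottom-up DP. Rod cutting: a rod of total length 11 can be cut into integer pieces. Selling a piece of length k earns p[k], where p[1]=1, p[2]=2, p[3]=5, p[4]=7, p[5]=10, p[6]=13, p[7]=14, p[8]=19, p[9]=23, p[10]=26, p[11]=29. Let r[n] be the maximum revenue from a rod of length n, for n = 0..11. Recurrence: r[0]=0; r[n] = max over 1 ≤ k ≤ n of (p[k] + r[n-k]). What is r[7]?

14

   n    0    1    2    3    4    5    6    7    8    9   10   11
r[n]    0    1    2    5    7   10   13   14   19   23   26   29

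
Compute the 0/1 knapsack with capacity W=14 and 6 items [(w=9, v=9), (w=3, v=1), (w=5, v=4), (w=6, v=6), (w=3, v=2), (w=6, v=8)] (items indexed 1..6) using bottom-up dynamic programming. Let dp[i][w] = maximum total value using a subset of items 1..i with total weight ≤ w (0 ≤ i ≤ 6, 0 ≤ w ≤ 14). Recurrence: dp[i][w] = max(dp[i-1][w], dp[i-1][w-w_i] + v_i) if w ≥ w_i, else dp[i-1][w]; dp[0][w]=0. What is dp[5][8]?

6

i\w   0   1   2   3   4   5   6   7   8   9  10  11  12  13  14
  0   0   0   0   0   0   0   0   0   0   0   0   0   0   0   0
  1   0   0   0   0   0   0   0   0   0   9   9   9   9   9   9
  2   0   0   0   1   1   1   1   1   1   9   9   9  10  10  10
  3   0   0   0   1   1   4   4   4   5   9   9   9  10  10  13
  4   0   0   0   1   1   4   6   6   6   9   9  10  10  10  13
  5   0   0   0   2   2   4   6   6   6   9   9  10  11  11  13
  6   0   0   0   2   2   4   8   8   8  10  10  12  14  14  14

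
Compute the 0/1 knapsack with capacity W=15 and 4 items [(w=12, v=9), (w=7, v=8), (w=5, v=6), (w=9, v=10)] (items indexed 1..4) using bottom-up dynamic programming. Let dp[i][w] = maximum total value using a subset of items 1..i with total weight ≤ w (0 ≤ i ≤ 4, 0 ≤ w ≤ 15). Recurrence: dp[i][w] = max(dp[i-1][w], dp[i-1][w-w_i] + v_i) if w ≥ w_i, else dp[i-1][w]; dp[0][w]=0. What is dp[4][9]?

i\w   0   1   2   3   4   5   6   7   8   9  10  11  12  13  14  15
  0   0   0   0   0   0   0   0   0   0   0   0   0   0   0   0   0
  1   0   0   0   0   0   0   0   0   0   0   0   0   9   9   9   9
  2   0   0   0   0   0   0   0   8   8   8   8   8   9   9   9   9
  3   0   0   0   0   0   6   6   8   8   8   8   8  14  14  14  14
  4   0   0   0   0   0   6   6   8   8  10  10  10  14  14  16  16

10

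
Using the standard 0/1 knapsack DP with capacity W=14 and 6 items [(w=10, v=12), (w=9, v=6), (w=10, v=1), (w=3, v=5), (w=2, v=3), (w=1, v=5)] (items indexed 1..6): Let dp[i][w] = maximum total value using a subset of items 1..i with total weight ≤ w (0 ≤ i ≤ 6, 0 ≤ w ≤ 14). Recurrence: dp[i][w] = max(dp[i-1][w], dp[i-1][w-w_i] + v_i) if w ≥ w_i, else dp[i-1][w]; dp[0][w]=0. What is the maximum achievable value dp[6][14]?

22

i\w   0   1   2   3   4   5   6   7   8   9  10  11  12  13  14
  0   0   0   0   0   0   0   0   0   0   0   0   0   0   0   0
  1   0   0   0   0   0   0   0   0   0   0  12  12  12  12  12
  2   0   0   0   0   0   0   0   0   0   6  12  12  12  12  12
  3   0   0   0   0   0   0   0   0   0   6  12  12  12  12  12
  4   0   0   0   5   5   5   5   5   5   6  12  12  12  17  17
  5   0   0   3   5   5   8   8   8   8   8  12  12  15  17  17
  6   0   5   5   8  10  10  13  13  13  13  13  17  17  20  22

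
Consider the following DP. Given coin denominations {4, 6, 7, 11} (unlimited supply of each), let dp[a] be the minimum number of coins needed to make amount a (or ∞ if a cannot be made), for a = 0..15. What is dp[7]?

 a  0  1  2  3  4  5  6  7  8  9 10 11 12 13 14 15
dp  0  -  -  -  1  -  1  1  2  -  2  1  2  2  2  2
(- denotes ∞ / unreachable)

1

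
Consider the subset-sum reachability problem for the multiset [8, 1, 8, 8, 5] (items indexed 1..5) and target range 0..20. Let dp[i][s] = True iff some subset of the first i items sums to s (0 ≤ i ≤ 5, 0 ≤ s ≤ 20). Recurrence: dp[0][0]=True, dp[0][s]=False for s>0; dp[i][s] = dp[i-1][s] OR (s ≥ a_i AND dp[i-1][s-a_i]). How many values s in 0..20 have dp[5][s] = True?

i\s   0   1   2   3   4   5   6   7   8   9  10  11  12  13  14  15  16  17  18  19  20
  0   T   F   F   F   F   F   F   F   F   F   F   F   F   F   F   F   F   F   F   F   F
  1   T   F   F   F   F   F   F   F   T   F   F   F   F   F   F   F   F   F   F   F   F
  2   T   T   F   F   F   F   F   F   T   T   F   F   F   F   F   F   F   F   F   F   F
  3   T   T   F   F   F   F   F   F   T   T   F   F   F   F   F   F   T   T   F   F   F
  4   T   T   F   F   F   F   F   F   T   T   F   F   F   F   F   F   T   T   F   F   F
  5   T   T   F   F   F   T   T   F   T   T   F   F   F   T   T   F   T   T   F   F   F

10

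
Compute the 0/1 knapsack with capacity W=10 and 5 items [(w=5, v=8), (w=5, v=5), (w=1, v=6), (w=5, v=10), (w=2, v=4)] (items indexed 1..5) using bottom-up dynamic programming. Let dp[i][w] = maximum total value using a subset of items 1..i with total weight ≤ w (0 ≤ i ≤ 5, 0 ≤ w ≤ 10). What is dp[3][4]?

i\w   0   1   2   3   4   5   6   7   8   9  10
  0   0   0   0   0   0   0   0   0   0   0   0
  1   0   0   0   0   0   8   8   8   8   8   8
  2   0   0   0   0   0   8   8   8   8   8  13
  3   0   6   6   6   6   8  14  14  14  14  14
  4   0   6   6   6   6  10  16  16  16  16  18
  5   0   6   6  10  10  10  16  16  20  20  20

6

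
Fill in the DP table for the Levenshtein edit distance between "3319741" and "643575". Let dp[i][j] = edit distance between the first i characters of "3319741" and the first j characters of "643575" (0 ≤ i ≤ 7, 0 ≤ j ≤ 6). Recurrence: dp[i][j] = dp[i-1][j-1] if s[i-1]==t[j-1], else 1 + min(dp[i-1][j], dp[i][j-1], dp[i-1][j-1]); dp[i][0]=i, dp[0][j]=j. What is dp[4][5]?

   ''  6  4  3  5  7  5
''  0  1  2  3  4  5  6
 3  1  1  2  2  3  4  5
 3  2  2  2  2  3  4  5
 1  3  3  3  3  3  4  5
 9  4  4  4  4  4  4  5
 7  5  5  5  5  5  4  5
 4  6  6  5  6  6  5  5
 1  7  7  6  6  7  6  6

4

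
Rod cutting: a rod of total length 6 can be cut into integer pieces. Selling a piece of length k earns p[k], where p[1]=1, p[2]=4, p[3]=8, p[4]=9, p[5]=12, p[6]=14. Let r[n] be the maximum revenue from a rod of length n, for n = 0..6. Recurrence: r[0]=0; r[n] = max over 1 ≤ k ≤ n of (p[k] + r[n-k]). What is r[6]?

16

   n    0    1    2    3    4    5    6
r[n]    0    1    4    8    9   12   16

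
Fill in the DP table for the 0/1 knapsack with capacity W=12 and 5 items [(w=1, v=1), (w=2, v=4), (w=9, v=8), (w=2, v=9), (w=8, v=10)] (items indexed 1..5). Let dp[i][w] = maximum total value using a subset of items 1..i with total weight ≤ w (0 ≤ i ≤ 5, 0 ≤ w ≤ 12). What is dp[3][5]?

i\w   0   1   2   3   4   5   6   7   8   9  10  11  12
  0   0   0   0   0   0   0   0   0   0   0   0   0   0
  1   0   1   1   1   1   1   1   1   1   1   1   1   1
  2   0   1   4   5   5   5   5   5   5   5   5   5   5
  3   0   1   4   5   5   5   5   5   5   8   9  12  13
  4   0   1   9  10  13  14  14  14  14  14  14  17  18
  5   0   1   9  10  13  14  14  14  14  14  19  20  23

5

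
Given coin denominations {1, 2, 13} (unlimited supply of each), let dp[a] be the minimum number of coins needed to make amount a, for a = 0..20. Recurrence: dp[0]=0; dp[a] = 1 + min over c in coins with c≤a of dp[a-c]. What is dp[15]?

 a  0  1  2  3  4  5  6  7  8  9 10 11 12 13 14 15 16 17 18 19 20
dp  0  1  1  2  2  3  3  4  4  5  5  6  6  1  2  2  3  3  4  4  5

2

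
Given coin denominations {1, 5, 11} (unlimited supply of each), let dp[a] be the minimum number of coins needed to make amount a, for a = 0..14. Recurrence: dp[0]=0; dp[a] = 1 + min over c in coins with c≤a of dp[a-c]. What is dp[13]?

3

 a  0  1  2  3  4  5  6  7  8  9 10 11 12 13 14
dp  0  1  2  3  4  1  2  3  4  5  2  1  2  3  4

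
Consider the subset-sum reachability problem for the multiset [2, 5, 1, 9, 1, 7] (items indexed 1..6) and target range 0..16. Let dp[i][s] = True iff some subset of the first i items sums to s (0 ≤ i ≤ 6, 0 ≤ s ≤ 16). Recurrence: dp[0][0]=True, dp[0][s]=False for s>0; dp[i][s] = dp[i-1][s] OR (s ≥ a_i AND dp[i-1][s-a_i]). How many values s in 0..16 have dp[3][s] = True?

i\s   0   1   2   3   4   5   6   7   8   9  10  11  12  13  14  15  16
  0   T   F   F   F   F   F   F   F   F   F   F   F   F   F   F   F   F
  1   T   F   T   F   F   F   F   F   F   F   F   F   F   F   F   F   F
  2   T   F   T   F   F   T   F   T   F   F   F   F   F   F   F   F   F
  3   T   T   T   T   F   T   T   T   T   F   F   F   F   F   F   F   F
  4   T   T   T   T   F   T   T   T   T   T   T   T   T   F   T   T   T
  5   T   T   T   T   T   T   T   T   T   T   T   T   T   T   T   T   T
  6   T   T   T   T   T   T   T   T   T   T   T   T   T   T   T   T   T

8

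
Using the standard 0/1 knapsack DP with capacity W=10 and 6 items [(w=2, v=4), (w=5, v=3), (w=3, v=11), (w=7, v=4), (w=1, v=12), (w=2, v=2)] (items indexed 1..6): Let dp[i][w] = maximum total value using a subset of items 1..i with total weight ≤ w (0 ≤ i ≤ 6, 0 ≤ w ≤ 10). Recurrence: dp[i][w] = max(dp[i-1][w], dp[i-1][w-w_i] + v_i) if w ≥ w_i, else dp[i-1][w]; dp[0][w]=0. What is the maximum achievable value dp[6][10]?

29

i\w   0   1   2   3   4   5   6   7   8   9  10
  0   0   0   0   0   0   0   0   0   0   0   0
  1   0   0   4   4   4   4   4   4   4   4   4
  2   0   0   4   4   4   4   4   7   7   7   7
  3   0   0   4  11  11  15  15  15  15  15  18
  4   0   0   4  11  11  15  15  15  15  15  18
  5   0  12  12  16  23  23  27  27  27  27  27
  6   0  12  12  16  23  23  27  27  29  29  29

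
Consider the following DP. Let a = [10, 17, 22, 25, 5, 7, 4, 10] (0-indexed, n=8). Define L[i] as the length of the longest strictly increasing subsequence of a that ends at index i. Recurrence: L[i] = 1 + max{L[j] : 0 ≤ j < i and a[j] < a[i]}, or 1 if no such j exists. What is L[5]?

   i    0    1    2    3    4    5    6    7
a[i]   10   17   22   25    5    7    4   10
L[i]    1    2    3    4    1    2    1    3

2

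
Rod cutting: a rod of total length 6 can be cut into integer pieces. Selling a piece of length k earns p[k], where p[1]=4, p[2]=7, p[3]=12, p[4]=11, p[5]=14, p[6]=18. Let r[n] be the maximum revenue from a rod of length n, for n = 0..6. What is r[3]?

   n    0    1    2    3    4    5    6
r[n]    0    4    8   12   16   20   24

12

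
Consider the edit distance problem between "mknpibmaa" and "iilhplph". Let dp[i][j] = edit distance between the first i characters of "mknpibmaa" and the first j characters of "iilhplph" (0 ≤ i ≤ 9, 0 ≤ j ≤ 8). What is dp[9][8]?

9

   ''  i  i  l  h  p  l  p  h
''  0  1  2  3  4  5  6  7  8
 m  1  1  2  3  4  5  6  7  8
 k  2  2  2  3  4  5  6  7  8
 n  3  3  3  3  4  5  6  7  8
 p  4  4  4  4  4  4  5  6  7
 i  5  4  4  5  5  5  5  6  7
 b  6  5  5  5  6  6  6  6  7
 m  7  6  6  6  6  7  7  7  7
 a  8  7  7  7  7  7  8  8  8
 a  9  8  8  8  8  8  8  9  9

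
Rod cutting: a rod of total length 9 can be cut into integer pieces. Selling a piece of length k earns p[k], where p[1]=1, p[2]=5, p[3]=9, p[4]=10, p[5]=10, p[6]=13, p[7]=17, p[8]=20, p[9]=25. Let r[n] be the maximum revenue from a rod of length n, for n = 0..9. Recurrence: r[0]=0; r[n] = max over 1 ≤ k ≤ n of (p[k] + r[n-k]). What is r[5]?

14

   n    0    1    2    3    4    5    6    7    8    9
r[n]    0    1    5    9   10   14   18   19   23   27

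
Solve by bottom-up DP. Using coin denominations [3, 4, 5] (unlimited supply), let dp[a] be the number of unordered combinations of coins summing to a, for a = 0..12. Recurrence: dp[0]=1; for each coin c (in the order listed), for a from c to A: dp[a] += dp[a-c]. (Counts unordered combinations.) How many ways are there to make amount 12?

after  coin     0     1     2     3     4     5     6     7     8     9    10    11    12
          3     1     0     0     1     0     0     1     0     0     1     0     0     1
          4     1     0     0     1     1     0     1     1     1     1     1     1     2
          5     1     0     0     1     1     1     1     1     2     2     2     2     3

3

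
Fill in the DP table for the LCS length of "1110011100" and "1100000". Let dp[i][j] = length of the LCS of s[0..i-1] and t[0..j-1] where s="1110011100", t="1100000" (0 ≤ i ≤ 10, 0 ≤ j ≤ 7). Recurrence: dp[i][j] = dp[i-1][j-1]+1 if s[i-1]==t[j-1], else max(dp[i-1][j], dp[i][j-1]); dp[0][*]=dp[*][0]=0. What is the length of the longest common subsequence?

6

   ''  1  1  0  0  0  0  0
''  0  0  0  0  0  0  0  0
 1  0  1  1  1  1  1  1  1
 1  0  1  2  2  2  2  2  2
 1  0  1  2  2  2  2  2  2
 0  0  1  2  3  3  3  3  3
 0  0  1  2  3  4  4  4  4
 1  0  1  2  3  4  4  4  4
 1  0  1  2  3  4  4  4  4
 1  0  1  2  3  4  4  4  4
 0  0  1  2  3  4  5  5  5
 0  0  1  2  3  4  5  6  6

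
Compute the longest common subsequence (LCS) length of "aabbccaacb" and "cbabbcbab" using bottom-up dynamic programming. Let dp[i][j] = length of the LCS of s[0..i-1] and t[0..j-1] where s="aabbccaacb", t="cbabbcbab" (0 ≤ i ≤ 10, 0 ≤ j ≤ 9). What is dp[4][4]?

2

   ''  c  b  a  b  b  c  b  a  b
''  0  0  0  0  0  0  0  0  0  0
 a  0  0  0  1  1  1  1  1  1  1
 a  0  0  0  1  1  1  1  1  2  2
 b  0  0  1  1  2  2  2  2  2  3
 b  0  0  1  1  2  3  3  3  3  3
 c  0  1  1  1  2  3  4  4  4  4
 c  0  1  1  1  2  3  4  4  4  4
 a  0  1  1  2  2  3  4  4  5  5
 a  0  1  1  2  2  3  4  4  5  5
 c  0  1  1  2  2  3  4  4  5  5
 b  0  1  2  2  3  3  4  5  5  6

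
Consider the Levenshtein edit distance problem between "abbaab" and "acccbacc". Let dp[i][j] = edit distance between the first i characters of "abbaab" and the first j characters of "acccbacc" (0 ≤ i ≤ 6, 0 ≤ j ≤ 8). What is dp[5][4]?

   ''  a  c  c  c  b  a  c  c
''  0  1  2  3  4  5  6  7  8
 a  1  0  1  2  3  4  5  6  7
 b  2  1  1  2  3  3  4  5  6
 b  3  2  2  2  3  3  4  5  6
 a  4  3  3  3  3  4  3  4  5
 a  5  4  4  4  4  4  4  4  5
 b  6  5  5  5  5  4  5  5  5

4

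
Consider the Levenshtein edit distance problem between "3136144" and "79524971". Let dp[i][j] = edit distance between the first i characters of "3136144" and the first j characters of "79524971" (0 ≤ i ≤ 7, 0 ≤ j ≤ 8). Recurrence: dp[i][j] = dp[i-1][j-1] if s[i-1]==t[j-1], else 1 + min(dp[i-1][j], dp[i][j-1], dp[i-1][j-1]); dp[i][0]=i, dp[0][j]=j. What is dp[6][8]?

   ''  7  9  5  2  4  9  7  1
''  0  1  2  3  4  5  6  7  8
 3  1  1  2  3  4  5  6  7  8
 1  2  2  2  3  4  5  6  7  7
 3  3  3  3  3  4  5  6  7  8
 6  4  4  4  4  4  5  6  7  8
 1  5  5  5  5  5  5  6  7  7
 4  6  6  6  6  6  5  6  7  8
 4  7  7  7  7  7  6  6  7  8

8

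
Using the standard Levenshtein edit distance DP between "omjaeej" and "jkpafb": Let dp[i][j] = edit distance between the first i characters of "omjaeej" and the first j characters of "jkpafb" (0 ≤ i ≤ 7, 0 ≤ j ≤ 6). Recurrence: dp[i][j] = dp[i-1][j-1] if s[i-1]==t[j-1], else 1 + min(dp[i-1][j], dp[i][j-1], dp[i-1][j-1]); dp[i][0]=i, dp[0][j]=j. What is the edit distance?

6

   ''  j  k  p  a  f  b
''  0  1  2  3  4  5  6
 o  1  1  2  3  4  5  6
 m  2  2  2  3  4  5  6
 j  3  2  3  3  4  5  6
 a  4  3  3  4  3  4  5
 e  5  4  4  4  4  4  5
 e  6  5  5  5  5  5  5
 j  7  6  6  6  6  6  6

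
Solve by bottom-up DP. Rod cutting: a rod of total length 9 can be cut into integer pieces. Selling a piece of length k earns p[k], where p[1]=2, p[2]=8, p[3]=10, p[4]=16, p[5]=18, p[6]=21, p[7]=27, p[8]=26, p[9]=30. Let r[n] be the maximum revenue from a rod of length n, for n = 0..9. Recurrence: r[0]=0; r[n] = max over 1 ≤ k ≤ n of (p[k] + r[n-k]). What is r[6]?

   n    0    1    2    3    4    5    6    7    8    9
r[n]    0    2    8   10   16   18   24   27   32   35

24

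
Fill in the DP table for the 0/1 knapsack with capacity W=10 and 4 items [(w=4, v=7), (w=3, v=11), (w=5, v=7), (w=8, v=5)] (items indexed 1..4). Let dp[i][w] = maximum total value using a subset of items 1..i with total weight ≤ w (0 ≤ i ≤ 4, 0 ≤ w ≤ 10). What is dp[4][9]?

18

i\w   0   1   2   3   4   5   6   7   8   9  10
  0   0   0   0   0   0   0   0   0   0   0   0
  1   0   0   0   0   7   7   7   7   7   7   7
  2   0   0   0  11  11  11  11  18  18  18  18
  3   0   0   0  11  11  11  11  18  18  18  18
  4   0   0   0  11  11  11  11  18  18  18  18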